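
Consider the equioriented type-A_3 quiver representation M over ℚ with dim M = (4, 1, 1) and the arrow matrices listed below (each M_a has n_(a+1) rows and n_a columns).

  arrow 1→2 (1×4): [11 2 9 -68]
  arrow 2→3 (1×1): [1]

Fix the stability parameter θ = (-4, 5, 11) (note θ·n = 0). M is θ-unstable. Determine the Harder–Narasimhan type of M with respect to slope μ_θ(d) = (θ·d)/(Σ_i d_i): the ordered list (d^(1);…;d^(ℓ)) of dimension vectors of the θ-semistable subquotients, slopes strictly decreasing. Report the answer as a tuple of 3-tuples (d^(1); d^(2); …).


Via rank(M_{q-1}∘⋯∘M_p): M ≅ I[1,1]^3, I[1,3].
μ_θ-semistable layers: μ^(1)=11; μ^(2)=5; μ^(3)=-4

((0, 0, 1); (0, 1, 0); (4, 0, 0))


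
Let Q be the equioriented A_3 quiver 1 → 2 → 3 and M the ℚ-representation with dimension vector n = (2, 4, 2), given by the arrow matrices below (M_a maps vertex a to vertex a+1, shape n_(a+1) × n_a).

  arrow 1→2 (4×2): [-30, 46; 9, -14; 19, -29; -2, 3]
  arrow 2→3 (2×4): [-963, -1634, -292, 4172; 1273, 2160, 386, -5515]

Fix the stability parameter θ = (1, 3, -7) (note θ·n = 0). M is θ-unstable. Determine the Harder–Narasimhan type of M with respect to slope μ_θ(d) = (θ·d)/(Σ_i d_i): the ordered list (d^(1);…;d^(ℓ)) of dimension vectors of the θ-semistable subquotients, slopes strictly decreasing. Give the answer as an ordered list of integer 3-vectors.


Via rank(M_{q-1}∘⋯∘M_p): M ≅ I[1,2], I[1,3], I[2,2], I[2,3].
μ_θ-semistable layers: μ^(1)=3; μ^(2)=1; μ^(3)=-1; μ^(4)=-2

((0, 2, 0); (1, 0, 0); (1, 1, 1); (0, 1, 1))


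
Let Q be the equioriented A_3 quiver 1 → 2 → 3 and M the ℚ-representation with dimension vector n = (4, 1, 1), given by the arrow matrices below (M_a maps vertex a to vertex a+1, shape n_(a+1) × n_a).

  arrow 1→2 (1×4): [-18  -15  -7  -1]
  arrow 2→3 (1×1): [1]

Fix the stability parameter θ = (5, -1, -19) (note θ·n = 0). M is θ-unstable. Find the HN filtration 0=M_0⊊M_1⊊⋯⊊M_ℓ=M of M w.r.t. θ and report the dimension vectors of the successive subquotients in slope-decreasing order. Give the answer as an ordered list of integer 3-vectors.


Barcode: M ≅ I[1,1]^3, I[1,3]. HN layers by μ_θ (2 steps, strictly decreasing):
  μ^(1)=5; μ^(2)=-5

((3, 0, 0); (1, 1, 1))


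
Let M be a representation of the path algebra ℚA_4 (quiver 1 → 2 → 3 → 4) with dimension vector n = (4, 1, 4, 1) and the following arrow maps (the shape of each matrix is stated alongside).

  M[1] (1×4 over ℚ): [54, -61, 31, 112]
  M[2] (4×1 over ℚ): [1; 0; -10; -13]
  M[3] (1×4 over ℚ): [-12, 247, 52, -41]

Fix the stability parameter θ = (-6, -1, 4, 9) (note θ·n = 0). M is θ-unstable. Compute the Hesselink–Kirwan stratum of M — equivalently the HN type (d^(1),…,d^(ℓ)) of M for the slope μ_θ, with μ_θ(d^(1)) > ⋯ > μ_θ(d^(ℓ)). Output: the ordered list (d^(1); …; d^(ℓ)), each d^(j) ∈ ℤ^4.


Interval decomposition of M: I[1,1]^3, I[1,4], I[3,3]^3.
HN type (ℓ=4): μ^(1)=9; μ^(2)=4; μ^(3)=-1; μ^(4)=-6

((0, 0, 0, 1); (0, 0, 4, 0); (0, 1, 0, 0); (4, 0, 0, 0))


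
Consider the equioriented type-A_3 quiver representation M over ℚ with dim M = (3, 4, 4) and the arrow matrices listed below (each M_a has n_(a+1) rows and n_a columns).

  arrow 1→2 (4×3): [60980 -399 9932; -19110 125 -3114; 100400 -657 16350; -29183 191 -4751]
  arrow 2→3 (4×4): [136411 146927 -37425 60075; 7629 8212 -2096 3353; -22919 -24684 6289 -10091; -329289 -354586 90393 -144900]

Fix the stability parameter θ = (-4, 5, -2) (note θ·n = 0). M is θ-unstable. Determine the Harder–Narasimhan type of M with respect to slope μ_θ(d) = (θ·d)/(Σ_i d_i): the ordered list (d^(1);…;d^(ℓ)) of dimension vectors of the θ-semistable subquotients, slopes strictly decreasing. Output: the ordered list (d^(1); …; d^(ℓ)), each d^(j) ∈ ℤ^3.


Via rank(M_{q-1}∘⋯∘M_p): M ≅ I[1,3]^3, I[2,3].
μ_θ-semistable layers: μ^(1)=3/2; μ^(2)=-4

((0, 4, 4); (3, 0, 0))


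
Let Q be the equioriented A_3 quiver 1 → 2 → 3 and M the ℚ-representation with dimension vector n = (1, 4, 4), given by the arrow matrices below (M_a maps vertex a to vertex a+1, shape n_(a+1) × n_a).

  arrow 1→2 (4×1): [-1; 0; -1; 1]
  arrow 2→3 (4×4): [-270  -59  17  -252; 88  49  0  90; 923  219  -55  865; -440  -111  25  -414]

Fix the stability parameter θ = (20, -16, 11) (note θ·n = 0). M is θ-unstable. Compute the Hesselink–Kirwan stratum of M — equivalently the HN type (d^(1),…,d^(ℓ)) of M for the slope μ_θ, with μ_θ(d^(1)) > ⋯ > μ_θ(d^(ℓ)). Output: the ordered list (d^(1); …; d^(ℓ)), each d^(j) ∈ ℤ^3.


Interval decomposition of M: I[1,3], I[2,2], I[2,3]^2, I[3,3].
HN type (ℓ=3): μ^(1)=11; μ^(2)=2; μ^(3)=-16

((0, 0, 4); (1, 1, 0); (0, 3, 0))


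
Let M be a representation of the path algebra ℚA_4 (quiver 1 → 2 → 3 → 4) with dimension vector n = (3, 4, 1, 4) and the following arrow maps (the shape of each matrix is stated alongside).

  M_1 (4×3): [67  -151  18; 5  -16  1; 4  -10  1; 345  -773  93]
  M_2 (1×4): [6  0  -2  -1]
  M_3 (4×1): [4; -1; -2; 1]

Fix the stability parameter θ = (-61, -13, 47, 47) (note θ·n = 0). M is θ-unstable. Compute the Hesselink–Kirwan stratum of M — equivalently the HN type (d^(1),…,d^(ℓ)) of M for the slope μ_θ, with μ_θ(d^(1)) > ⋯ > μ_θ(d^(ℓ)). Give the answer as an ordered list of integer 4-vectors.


Barcode: M ≅ I[1,2]^2, I[1,4], I[2,2], I[4,4]^3. HN layers by μ_θ (3 steps, strictly decreasing):
  μ^(1)=47; μ^(2)=-13; μ^(3)=-61

((0, 0, 1, 4); (0, 4, 0, 0); (3, 0, 0, 0))


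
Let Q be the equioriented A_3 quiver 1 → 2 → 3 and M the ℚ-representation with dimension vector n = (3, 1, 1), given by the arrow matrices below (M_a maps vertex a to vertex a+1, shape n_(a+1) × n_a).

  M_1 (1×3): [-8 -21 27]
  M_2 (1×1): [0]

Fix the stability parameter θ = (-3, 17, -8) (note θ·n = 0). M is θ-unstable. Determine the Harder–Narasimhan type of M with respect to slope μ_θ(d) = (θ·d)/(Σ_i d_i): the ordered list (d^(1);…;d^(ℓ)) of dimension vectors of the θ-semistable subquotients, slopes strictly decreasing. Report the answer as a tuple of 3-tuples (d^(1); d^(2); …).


Via rank(M_{q-1}∘⋯∘M_p): M ≅ I[1,1]^2, I[1,2], I[3,3].
μ_θ-semistable layers: μ^(1)=17; μ^(2)=-3; μ^(3)=-8

((0, 1, 0); (3, 0, 0); (0, 0, 1))


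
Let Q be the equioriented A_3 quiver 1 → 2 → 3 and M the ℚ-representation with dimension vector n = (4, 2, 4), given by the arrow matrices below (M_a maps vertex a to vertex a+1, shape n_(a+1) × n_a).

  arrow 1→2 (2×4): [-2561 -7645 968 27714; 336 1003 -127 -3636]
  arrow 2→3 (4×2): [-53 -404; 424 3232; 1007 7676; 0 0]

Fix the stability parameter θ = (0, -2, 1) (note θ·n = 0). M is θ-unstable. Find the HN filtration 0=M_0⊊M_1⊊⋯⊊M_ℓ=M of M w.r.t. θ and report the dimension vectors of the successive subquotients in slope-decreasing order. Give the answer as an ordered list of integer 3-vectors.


Barcode: M ≅ I[1,1]^2, I[1,2], I[1,3], I[3,3]^3. HN layers by μ_θ (3 steps, strictly decreasing):
  μ^(1)=1; μ^(2)=0; μ^(3)=-1

((0, 0, 4); (2, 0, 0); (2, 2, 0))


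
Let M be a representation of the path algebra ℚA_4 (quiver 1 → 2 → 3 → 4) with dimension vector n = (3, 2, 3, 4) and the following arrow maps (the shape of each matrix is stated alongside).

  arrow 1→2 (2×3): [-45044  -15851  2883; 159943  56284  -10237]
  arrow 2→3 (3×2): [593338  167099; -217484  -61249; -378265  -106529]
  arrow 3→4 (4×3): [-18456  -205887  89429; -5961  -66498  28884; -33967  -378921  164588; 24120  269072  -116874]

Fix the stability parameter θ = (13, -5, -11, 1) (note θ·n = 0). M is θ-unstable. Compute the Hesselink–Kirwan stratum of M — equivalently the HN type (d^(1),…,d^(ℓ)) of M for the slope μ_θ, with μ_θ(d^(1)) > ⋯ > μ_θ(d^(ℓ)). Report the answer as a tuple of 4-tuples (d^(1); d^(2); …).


Barcode: M ≅ I[1,1], I[1,4]^2, I[3,4], I[4,4]. HN layers by μ_θ (4 steps, strictly decreasing):
  μ^(1)=13; μ^(2)=1; μ^(3)=-1; μ^(4)=-11

((1, 0, 0, 0); (0, 0, 0, 4); (2, 2, 2, 0); (0, 0, 1, 0))


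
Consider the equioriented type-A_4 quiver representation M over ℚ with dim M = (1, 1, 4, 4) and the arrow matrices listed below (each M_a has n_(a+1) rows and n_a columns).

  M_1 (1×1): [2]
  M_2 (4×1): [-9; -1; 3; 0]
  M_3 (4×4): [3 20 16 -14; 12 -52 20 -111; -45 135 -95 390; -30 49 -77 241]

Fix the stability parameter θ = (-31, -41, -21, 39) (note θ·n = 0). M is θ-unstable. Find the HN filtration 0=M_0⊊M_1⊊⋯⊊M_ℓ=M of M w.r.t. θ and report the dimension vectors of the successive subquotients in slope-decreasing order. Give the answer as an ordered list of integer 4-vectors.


Interval decomposition of M: I[1,4], I[3,3], I[3,4]^2, I[4,4].
HN type (ℓ=3): μ^(1)=39; μ^(2)=-21; μ^(3)=-36

((0, 0, 0, 4); (0, 0, 4, 0); (1, 1, 0, 0))


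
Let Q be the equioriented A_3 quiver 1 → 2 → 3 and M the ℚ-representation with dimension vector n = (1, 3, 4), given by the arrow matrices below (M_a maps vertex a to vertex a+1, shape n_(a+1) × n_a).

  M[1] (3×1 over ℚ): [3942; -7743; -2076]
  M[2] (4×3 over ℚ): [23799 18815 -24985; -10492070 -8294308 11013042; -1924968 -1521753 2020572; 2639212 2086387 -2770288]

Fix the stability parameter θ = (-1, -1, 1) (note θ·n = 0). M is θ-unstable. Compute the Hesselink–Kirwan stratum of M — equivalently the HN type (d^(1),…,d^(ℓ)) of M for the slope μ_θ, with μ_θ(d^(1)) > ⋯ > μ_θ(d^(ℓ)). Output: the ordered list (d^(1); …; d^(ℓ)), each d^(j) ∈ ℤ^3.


Via rank(M_{q-1}∘⋯∘M_p): M ≅ I[1,3], I[2,2], I[2,3], I[3,3]^2.
μ_θ-semistable layers: μ^(1)=1; μ^(2)=-1

((0, 0, 4); (1, 3, 0))


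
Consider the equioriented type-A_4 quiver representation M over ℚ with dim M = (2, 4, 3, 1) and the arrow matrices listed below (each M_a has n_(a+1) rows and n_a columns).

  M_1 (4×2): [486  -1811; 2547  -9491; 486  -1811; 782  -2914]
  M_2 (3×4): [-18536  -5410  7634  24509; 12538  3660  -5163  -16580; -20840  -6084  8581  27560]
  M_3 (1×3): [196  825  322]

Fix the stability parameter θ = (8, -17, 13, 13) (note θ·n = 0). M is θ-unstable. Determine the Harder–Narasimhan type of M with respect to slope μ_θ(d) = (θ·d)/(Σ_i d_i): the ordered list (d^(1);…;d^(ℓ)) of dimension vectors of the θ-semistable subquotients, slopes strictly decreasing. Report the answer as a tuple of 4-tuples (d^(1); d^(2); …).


Barcode: M ≅ I[1,2], I[1,4], I[2,3]^2. HN layers by μ_θ (3 steps, strictly decreasing):
  μ^(1)=13; μ^(2)=-9/2; μ^(3)=-17

((0, 0, 3, 1); (2, 2, 0, 0); (0, 2, 0, 0))


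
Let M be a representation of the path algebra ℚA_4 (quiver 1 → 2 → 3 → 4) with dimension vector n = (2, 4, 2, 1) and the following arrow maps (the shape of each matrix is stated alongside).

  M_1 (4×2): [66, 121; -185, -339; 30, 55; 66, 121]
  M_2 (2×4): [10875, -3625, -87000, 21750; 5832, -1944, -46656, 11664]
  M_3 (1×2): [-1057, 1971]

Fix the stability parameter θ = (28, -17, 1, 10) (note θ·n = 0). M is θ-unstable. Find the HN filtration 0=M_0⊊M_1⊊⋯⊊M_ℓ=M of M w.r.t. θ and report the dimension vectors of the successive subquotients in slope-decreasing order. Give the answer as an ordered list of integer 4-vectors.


Interval decomposition of M: I[1,2], I[1,4], I[2,2]^2, I[3,3].
HN type (ℓ=5): μ^(1)=10; μ^(2)=11/2; μ^(3)=4; μ^(4)=1; μ^(5)=-17

((0, 0, 0, 1); (1, 1, 0, 0); (1, 1, 1, 0); (0, 0, 1, 0); (0, 2, 0, 0))


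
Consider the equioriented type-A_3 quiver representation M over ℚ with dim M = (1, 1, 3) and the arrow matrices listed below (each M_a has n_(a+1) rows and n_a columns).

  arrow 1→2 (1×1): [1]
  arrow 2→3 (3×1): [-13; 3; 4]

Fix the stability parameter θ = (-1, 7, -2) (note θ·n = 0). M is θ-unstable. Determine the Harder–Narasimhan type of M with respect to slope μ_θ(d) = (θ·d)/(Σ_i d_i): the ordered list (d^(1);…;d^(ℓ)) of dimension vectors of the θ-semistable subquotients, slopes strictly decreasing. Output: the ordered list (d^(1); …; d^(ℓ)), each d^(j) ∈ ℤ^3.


Via rank(M_{q-1}∘⋯∘M_p): M ≅ I[1,3], I[3,3]^2.
μ_θ-semistable layers: μ^(1)=5/2; μ^(2)=-1; μ^(3)=-2

((0, 1, 1); (1, 0, 0); (0, 0, 2))


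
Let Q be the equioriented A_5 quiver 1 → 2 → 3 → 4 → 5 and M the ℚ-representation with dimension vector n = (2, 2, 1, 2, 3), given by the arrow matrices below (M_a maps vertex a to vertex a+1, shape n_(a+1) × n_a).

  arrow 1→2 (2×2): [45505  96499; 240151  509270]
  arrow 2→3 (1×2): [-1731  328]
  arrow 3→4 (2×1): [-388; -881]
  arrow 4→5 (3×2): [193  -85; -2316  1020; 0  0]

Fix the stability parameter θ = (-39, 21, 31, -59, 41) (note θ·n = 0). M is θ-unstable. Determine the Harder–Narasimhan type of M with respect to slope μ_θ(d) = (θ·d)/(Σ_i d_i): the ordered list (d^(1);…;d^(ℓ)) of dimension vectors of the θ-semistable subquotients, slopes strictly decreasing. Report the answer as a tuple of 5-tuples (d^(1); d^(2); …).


Via rank(M_{q-1}∘⋯∘M_p): M ≅ I[1,2], I[1,5], I[4,4], I[5,5]^2.
μ_θ-semistable layers: μ^(1)=41; μ^(2)=21; μ^(3)=-7/3; μ^(4)=-39; μ^(5)=-59

((0, 0, 0, 0, 3); (0, 1, 0, 0, 0); (0, 1, 1, 1, 0); (2, 0, 0, 0, 0); (0, 0, 0, 1, 0))


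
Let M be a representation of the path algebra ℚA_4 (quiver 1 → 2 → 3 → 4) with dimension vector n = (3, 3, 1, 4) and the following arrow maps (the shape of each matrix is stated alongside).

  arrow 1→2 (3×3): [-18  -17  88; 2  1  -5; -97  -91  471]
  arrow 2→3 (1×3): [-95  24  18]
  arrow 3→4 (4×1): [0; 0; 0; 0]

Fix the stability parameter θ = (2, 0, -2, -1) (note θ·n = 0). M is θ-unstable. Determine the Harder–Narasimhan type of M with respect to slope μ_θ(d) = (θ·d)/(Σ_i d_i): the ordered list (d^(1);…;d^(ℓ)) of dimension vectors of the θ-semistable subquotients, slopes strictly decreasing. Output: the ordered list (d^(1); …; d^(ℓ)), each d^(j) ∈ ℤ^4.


Barcode: M ≅ I[1,2]^2, I[1,3], I[4,4]^4. HN layers by μ_θ (3 steps, strictly decreasing):
  μ^(1)=1; μ^(2)=0; μ^(3)=-1

((2, 2, 0, 0); (1, 1, 1, 0); (0, 0, 0, 4))


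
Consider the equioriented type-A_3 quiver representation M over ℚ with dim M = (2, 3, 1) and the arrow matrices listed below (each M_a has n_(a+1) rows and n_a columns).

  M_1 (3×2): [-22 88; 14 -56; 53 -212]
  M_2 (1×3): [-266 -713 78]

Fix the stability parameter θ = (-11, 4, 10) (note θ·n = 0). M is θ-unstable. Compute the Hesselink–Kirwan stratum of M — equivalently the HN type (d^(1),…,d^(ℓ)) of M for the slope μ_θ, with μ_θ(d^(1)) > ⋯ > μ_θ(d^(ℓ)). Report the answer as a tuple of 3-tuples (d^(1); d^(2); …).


Interval decomposition of M: I[1,1], I[1,3], I[2,2]^2.
HN type (ℓ=3): μ^(1)=10; μ^(2)=4; μ^(3)=-11

((0, 0, 1); (0, 3, 0); (2, 0, 0))


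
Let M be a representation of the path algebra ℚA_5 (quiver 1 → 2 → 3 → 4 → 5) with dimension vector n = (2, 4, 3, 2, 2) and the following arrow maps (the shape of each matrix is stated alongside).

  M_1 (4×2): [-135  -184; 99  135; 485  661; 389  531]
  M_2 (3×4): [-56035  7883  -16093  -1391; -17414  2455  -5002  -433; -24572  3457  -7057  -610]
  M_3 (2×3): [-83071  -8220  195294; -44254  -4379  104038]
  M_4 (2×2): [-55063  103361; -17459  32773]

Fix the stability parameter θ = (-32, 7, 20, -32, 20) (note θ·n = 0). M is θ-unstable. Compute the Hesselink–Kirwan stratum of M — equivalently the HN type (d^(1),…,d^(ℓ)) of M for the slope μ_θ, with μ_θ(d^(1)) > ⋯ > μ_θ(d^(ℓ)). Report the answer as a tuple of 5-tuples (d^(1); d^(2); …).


Barcode: M ≅ I[1,2], I[1,5], I[2,3], I[2,4], I[5,5]. HN layers by μ_θ (4 steps, strictly decreasing):
  μ^(1)=20; μ^(2)=7; μ^(3)=-5/3; μ^(4)=-32

((0, 0, 1, 0, 2); (0, 2, 0, 0, 0); (0, 2, 2, 2, 0); (2, 0, 0, 0, 0))


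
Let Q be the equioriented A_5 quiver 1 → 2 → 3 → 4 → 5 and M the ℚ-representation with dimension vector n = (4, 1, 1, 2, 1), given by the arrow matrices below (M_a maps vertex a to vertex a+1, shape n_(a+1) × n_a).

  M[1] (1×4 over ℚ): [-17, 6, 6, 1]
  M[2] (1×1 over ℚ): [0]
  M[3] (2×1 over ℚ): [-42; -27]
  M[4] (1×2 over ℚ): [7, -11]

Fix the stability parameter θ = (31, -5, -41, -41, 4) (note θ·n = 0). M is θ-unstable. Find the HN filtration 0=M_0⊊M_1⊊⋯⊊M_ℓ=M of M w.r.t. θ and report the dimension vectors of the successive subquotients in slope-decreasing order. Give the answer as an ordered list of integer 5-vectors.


Interval decomposition of M: I[1,1]^3, I[1,2], I[3,5], I[4,4].
HN type (ℓ=4): μ^(1)=31; μ^(2)=13; μ^(3)=4; μ^(4)=-41

((3, 0, 0, 0, 0); (1, 1, 0, 0, 0); (0, 0, 0, 0, 1); (0, 0, 1, 2, 0))


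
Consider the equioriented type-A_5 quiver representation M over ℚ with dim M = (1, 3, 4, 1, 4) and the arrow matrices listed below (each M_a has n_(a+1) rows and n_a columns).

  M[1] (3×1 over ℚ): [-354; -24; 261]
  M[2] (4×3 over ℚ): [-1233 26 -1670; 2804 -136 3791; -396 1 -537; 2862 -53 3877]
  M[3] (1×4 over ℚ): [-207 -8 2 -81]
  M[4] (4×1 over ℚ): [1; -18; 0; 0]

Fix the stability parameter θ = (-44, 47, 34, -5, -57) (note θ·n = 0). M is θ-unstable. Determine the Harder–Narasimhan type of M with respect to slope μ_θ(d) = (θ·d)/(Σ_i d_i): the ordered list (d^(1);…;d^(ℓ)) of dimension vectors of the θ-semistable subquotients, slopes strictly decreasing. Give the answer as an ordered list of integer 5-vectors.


Via rank(M_{q-1}∘⋯∘M_p): M ≅ I[1,5], I[2,3]^2, I[3,3], I[5,5]^3.
μ_θ-semistable layers: μ^(1)=81/2; μ^(2)=34; μ^(3)=19/4; μ^(4)=-44; μ^(5)=-57

((0, 2, 2, 0, 0); (0, 0, 1, 0, 0); (0, 1, 1, 1, 1); (1, 0, 0, 0, 0); (0, 0, 0, 0, 3))


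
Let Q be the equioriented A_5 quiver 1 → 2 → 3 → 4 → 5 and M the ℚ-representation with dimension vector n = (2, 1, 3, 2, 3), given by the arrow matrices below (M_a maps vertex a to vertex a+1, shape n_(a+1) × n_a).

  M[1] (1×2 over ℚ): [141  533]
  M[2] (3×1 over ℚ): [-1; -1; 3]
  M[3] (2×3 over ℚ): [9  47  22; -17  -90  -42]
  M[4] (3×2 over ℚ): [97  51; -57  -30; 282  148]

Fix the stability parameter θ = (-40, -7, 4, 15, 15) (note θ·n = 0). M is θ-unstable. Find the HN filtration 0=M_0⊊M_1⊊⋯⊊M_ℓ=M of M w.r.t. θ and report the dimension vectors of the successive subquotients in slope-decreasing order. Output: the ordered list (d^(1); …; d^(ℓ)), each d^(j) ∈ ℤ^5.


Interval decomposition of M: I[1,1], I[1,5], I[3,3], I[3,5], I[5,5].
HN type (ℓ=4): μ^(1)=15; μ^(2)=4; μ^(3)=-7; μ^(4)=-40

((0, 0, 0, 2, 3); (0, 0, 3, 0, 0); (0, 1, 0, 0, 0); (2, 0, 0, 0, 0))


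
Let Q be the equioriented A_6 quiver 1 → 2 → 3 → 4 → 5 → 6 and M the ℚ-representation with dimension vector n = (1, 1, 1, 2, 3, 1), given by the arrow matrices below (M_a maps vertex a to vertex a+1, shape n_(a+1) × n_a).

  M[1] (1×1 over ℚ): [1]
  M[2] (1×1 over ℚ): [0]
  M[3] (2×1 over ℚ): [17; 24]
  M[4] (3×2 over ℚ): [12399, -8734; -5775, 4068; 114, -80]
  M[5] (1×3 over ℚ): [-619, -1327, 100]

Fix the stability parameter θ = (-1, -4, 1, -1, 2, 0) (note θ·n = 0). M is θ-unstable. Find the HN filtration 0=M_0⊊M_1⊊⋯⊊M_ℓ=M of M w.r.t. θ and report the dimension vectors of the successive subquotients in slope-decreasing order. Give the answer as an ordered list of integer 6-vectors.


Via rank(M_{q-1}∘⋯∘M_p): M ≅ I[1,2], I[3,6], I[4,5], I[5,5].
μ_θ-semistable layers: μ^(1)=2; μ^(2)=1; μ^(3)=0; μ^(4)=-1; μ^(5)=-5/2

((0, 0, 0, 0, 2, 0); (0, 0, 0, 0, 1, 1); (0, 0, 1, 1, 0, 0); (0, 0, 0, 1, 0, 0); (1, 1, 0, 0, 0, 0))


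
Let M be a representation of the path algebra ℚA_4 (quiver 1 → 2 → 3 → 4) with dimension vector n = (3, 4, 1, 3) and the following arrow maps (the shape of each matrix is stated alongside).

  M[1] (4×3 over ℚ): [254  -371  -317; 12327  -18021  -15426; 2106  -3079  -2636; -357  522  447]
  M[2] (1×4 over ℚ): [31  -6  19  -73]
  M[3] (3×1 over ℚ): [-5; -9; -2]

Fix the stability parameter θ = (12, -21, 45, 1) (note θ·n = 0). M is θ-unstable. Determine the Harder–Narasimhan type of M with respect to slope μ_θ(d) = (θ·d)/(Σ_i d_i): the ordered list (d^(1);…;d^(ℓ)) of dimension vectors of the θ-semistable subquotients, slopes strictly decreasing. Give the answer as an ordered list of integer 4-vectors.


Via rank(M_{q-1}∘⋯∘M_p): M ≅ I[1,2]^2, I[1,4], I[2,2], I[4,4]^2.
μ_θ-semistable layers: μ^(1)=23; μ^(2)=1; μ^(3)=-9/2; μ^(4)=-21

((0, 0, 1, 1); (0, 0, 0, 2); (3, 3, 0, 0); (0, 1, 0, 0))


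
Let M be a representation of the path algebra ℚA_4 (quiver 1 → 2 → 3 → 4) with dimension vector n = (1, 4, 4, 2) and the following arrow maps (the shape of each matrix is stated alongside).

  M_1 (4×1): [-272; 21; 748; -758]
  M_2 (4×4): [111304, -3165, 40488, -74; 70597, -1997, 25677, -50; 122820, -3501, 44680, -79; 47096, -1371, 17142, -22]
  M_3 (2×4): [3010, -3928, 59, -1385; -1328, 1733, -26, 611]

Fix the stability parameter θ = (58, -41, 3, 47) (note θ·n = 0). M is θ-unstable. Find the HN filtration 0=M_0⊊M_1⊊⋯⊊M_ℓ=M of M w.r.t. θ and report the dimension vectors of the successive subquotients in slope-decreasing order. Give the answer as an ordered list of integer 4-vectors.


Interval decomposition of M: I[1,4], I[2,3]^2, I[2,4].
HN type (ℓ=4): μ^(1)=47; μ^(2)=20/3; μ^(3)=3; μ^(4)=-41

((0, 0, 0, 2); (1, 1, 1, 0); (0, 0, 3, 0); (0, 3, 0, 0))


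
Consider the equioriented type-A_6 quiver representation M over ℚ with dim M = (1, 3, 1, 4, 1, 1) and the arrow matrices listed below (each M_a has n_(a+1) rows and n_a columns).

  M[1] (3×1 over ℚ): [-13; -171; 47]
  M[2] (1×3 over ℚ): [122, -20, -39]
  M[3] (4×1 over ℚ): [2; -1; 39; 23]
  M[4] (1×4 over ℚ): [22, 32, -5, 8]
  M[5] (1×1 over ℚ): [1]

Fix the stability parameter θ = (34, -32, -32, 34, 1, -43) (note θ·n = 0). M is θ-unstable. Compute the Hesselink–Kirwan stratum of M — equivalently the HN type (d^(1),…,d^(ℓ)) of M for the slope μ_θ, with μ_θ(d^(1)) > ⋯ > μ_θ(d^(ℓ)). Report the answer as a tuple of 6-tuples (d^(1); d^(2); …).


Interval decomposition of M: I[1,6], I[2,2]^2, I[4,4]^3.
HN type (ℓ=4): μ^(1)=34; μ^(2)=-8/3; μ^(3)=-10; μ^(4)=-32

((0, 0, 0, 3, 0, 0); (0, 0, 0, 1, 1, 1); (1, 1, 1, 0, 0, 0); (0, 2, 0, 0, 0, 0))


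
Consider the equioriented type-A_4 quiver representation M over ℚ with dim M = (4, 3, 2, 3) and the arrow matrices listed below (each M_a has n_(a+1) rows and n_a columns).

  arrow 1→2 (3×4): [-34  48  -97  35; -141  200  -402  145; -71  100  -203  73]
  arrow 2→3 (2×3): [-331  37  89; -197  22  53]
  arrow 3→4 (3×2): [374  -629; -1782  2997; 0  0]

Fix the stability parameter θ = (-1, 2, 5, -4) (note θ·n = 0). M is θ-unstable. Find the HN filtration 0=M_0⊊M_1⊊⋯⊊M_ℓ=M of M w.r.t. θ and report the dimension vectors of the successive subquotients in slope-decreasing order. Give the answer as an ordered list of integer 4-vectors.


Barcode: M ≅ I[1,1], I[1,2], I[1,3], I[1,4], I[4,4]^2. HN layers by μ_θ (5 steps, strictly decreasing):
  μ^(1)=5; μ^(2)=2; μ^(3)=1; μ^(4)=-1; μ^(5)=-4

((0, 0, 1, 0); (0, 2, 0, 0); (0, 1, 1, 1); (4, 0, 0, 0); (0, 0, 0, 2))


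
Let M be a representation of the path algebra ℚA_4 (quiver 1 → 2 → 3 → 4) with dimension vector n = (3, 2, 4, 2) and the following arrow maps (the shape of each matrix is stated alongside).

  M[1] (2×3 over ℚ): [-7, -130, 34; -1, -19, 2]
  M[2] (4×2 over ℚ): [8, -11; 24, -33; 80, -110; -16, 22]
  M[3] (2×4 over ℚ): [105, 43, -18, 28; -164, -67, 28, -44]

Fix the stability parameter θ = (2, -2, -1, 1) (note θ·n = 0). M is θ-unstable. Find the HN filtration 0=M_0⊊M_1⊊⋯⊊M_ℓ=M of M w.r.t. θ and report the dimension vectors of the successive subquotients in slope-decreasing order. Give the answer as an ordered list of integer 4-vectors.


Barcode: M ≅ I[1,1], I[1,2], I[1,4], I[3,3]^2, I[3,4]. HN layers by μ_θ (5 steps, strictly decreasing):
  μ^(1)=2; μ^(2)=1; μ^(3)=0; μ^(4)=-1/3; μ^(5)=-1

((1, 0, 0, 0); (0, 0, 0, 2); (1, 1, 0, 0); (1, 1, 1, 0); (0, 0, 3, 0))


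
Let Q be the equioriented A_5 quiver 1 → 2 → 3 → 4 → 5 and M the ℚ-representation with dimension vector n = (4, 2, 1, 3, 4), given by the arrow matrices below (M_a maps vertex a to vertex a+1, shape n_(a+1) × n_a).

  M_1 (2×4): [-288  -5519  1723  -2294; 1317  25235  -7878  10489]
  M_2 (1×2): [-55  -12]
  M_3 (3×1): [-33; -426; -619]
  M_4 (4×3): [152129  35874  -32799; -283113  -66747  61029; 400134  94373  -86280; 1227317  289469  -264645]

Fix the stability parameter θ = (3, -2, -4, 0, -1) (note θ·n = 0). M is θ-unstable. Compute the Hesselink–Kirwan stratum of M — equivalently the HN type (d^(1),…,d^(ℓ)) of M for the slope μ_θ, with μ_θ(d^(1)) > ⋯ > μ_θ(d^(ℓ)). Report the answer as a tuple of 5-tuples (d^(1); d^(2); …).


Interval decomposition of M: I[1,1]^2, I[1,2], I[1,4], I[4,5]^2, I[5,5]^2.
HN type (ℓ=5): μ^(1)=3; μ^(2)=1/2; μ^(3)=0; μ^(4)=-1/2; μ^(5)=-1

((2, 0, 0, 0, 0); (1, 1, 0, 0, 0); (0, 0, 0, 1, 0); (0, 0, 0, 2, 2); (1, 1, 1, 0, 2))


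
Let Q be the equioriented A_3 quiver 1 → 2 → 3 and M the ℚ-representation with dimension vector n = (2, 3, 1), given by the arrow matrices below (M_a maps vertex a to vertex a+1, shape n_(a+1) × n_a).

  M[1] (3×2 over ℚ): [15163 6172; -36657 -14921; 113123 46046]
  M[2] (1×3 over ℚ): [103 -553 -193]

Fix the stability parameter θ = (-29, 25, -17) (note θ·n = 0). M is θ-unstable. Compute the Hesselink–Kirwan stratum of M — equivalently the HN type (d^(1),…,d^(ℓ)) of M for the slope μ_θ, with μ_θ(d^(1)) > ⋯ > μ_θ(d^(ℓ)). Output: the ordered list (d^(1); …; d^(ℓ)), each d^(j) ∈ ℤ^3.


Via rank(M_{q-1}∘⋯∘M_p): M ≅ I[1,2], I[1,3], I[2,2].
μ_θ-semistable layers: μ^(1)=25; μ^(2)=4; μ^(3)=-29

((0, 2, 0); (0, 1, 1); (2, 0, 0))


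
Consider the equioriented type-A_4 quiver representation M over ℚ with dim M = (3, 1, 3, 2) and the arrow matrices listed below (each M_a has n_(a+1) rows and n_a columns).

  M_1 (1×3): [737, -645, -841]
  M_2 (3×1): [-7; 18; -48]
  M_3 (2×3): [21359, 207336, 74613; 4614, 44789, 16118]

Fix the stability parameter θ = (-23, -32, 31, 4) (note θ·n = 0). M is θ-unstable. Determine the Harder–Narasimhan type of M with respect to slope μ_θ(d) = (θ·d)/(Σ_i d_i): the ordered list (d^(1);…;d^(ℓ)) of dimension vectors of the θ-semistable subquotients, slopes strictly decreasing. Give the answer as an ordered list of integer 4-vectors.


Via rank(M_{q-1}∘⋯∘M_p): M ≅ I[1,1]^2, I[1,4], I[3,3], I[3,4].
μ_θ-semistable layers: μ^(1)=31; μ^(2)=35/2; μ^(3)=-23; μ^(4)=-55/2

((0, 0, 1, 0); (0, 0, 2, 2); (2, 0, 0, 0); (1, 1, 0, 0))


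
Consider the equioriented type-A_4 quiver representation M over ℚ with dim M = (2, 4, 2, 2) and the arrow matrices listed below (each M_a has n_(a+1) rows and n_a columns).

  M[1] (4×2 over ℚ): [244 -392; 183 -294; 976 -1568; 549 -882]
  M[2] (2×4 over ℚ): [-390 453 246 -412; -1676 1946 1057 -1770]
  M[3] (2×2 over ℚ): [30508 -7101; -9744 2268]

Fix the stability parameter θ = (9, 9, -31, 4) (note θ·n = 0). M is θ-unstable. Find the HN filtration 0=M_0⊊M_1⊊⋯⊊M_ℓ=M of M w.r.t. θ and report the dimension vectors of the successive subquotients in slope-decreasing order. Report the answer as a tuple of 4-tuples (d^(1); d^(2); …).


Via rank(M_{q-1}∘⋯∘M_p): M ≅ I[1,1], I[1,3], I[2,2]^2, I[2,4], I[4,4].
μ_θ-semistable layers: μ^(1)=9; μ^(2)=4; μ^(3)=-13/3; μ^(4)=-11

((1, 2, 0, 0); (0, 0, 0, 2); (1, 1, 1, 0); (0, 1, 1, 0))


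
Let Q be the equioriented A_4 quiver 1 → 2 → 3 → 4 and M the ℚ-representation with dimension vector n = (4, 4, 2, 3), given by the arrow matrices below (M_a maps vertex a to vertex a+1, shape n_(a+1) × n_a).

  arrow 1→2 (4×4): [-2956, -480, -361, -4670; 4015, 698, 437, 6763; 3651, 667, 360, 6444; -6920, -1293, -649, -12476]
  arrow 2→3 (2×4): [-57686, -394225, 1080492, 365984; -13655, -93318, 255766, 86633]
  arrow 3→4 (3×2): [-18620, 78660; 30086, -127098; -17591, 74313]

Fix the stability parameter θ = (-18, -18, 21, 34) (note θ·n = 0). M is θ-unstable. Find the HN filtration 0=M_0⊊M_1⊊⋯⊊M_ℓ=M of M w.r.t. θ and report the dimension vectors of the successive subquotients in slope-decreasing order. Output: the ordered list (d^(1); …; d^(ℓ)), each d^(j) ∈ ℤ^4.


Via rank(M_{q-1}∘⋯∘M_p): M ≅ I[1,2]^2, I[1,3], I[1,4], I[4,4]^2.
μ_θ-semistable layers: μ^(1)=34; μ^(2)=21; μ^(3)=-18

((0, 0, 0, 3); (0, 0, 2, 0); (4, 4, 0, 0))


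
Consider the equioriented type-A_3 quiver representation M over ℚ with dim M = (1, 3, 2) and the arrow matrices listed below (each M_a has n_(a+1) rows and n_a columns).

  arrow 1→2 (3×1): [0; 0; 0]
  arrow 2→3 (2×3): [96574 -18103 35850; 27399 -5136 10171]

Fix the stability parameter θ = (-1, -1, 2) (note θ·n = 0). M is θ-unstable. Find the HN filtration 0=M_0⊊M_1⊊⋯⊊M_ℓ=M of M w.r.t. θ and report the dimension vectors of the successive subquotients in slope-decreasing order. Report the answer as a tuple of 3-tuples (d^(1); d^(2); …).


Via rank(M_{q-1}∘⋯∘M_p): M ≅ I[1,1], I[2,2], I[2,3]^2.
μ_θ-semistable layers: μ^(1)=2; μ^(2)=-1

((0, 0, 2); (1, 3, 0))


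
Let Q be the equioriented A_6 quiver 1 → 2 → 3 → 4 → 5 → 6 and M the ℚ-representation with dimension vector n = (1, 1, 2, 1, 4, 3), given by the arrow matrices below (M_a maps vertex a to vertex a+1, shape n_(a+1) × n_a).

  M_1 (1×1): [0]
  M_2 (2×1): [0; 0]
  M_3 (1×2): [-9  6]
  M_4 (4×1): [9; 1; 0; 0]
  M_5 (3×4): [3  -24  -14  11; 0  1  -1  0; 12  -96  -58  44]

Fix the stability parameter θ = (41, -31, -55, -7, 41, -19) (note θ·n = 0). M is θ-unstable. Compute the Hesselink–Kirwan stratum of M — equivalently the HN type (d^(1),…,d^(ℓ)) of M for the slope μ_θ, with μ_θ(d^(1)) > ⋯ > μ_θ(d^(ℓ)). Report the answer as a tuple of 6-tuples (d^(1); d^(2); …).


Interval decomposition of M: I[1,1], I[2,2], I[3,3], I[3,6], I[5,5], I[5,6]^2.
HN type (ℓ=5): μ^(1)=41; μ^(2)=11; μ^(3)=-7; μ^(4)=-31; μ^(5)=-55

((1, 0, 0, 0, 1, 0); (0, 0, 0, 0, 3, 3); (0, 0, 0, 1, 0, 0); (0, 1, 0, 0, 0, 0); (0, 0, 2, 0, 0, 0))


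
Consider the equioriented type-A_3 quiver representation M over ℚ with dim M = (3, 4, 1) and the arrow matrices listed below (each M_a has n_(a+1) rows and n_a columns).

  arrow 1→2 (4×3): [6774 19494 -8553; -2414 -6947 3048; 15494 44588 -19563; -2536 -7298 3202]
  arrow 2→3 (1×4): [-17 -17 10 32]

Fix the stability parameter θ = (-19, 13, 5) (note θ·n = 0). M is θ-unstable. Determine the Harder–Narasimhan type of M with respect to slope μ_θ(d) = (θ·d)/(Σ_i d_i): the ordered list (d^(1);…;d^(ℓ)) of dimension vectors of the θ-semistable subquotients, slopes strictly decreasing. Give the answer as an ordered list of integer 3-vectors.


Via rank(M_{q-1}∘⋯∘M_p): M ≅ I[1,1], I[1,2], I[1,3], I[2,2]^2.
μ_θ-semistable layers: μ^(1)=13; μ^(2)=9; μ^(3)=-19

((0, 3, 0); (0, 1, 1); (3, 0, 0))


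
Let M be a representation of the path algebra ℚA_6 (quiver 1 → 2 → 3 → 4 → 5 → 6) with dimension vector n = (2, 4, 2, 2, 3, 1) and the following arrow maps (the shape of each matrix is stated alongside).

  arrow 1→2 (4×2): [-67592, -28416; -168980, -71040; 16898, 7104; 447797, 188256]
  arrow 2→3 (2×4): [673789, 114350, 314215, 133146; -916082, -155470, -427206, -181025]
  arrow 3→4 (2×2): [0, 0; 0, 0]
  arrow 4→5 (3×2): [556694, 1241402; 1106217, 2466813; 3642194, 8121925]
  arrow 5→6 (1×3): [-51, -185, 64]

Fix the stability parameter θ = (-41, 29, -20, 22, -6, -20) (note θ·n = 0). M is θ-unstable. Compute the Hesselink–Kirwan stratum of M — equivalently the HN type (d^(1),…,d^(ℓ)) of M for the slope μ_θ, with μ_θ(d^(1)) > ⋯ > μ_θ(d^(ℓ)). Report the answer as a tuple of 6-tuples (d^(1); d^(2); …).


Via rank(M_{q-1}∘⋯∘M_p): M ≅ I[1,1], I[1,3], I[2,2]^2, I[2,3], I[4,5], I[4,6], I[5,5].
μ_θ-semistable layers: μ^(1)=29; μ^(2)=8; μ^(3)=9/2; μ^(4)=-4/3; μ^(5)=-6; μ^(6)=-41

((0, 2, 0, 0, 0, 0); (0, 0, 0, 1, 1, 0); (0, 2, 2, 0, 0, 0); (0, 0, 0, 1, 1, 1); (0, 0, 0, 0, 1, 0); (2, 0, 0, 0, 0, 0))


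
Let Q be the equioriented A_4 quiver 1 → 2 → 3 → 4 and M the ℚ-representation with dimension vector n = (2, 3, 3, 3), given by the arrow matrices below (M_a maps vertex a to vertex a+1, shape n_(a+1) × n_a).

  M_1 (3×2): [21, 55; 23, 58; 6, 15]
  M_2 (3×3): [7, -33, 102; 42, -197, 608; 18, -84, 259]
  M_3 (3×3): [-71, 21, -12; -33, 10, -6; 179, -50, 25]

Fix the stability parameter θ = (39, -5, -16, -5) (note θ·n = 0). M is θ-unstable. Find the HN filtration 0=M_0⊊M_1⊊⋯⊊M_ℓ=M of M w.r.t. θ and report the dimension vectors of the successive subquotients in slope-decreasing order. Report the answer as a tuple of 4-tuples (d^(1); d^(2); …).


Via rank(M_{q-1}∘⋯∘M_p): M ≅ I[1,4]^2, I[2,4].
μ_θ-semistable layers: μ^(1)=13/4; μ^(2)=-5; μ^(3)=-21/2

((2, 2, 2, 2); (0, 0, 0, 1); (0, 1, 1, 0))


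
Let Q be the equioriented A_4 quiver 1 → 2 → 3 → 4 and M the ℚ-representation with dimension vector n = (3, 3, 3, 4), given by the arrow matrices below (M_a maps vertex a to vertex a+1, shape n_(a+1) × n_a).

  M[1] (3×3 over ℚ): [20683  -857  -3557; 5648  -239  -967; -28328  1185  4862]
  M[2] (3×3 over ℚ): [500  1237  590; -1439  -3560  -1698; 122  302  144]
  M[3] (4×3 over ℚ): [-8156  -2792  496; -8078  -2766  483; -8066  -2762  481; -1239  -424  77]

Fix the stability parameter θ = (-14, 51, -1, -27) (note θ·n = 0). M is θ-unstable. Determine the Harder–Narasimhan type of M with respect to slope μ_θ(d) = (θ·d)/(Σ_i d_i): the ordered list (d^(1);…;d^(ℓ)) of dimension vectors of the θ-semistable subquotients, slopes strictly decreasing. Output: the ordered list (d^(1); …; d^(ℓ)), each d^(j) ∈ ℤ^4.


Interval decomposition of M: I[1,2], I[1,3], I[1,4], I[3,4], I[4,4]^2.
HN type (ℓ=5): μ^(1)=51; μ^(2)=25; μ^(3)=23/3; μ^(4)=-14; μ^(5)=-27

((0, 1, 0, 0); (0, 1, 1, 0); (0, 1, 1, 1); (3, 0, 1, 1); (0, 0, 0, 2))


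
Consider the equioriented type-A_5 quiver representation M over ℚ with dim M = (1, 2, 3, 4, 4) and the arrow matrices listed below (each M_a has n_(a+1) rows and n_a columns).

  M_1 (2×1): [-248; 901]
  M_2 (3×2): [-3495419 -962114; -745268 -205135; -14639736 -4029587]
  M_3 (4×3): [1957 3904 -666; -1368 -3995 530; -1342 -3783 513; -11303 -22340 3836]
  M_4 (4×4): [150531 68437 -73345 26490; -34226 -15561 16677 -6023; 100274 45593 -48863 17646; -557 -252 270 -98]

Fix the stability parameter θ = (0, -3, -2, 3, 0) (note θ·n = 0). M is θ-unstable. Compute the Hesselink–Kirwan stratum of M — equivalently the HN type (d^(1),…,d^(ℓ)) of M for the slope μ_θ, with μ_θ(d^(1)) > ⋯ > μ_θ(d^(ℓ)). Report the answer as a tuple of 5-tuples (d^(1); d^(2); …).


Interval decomposition of M: I[1,5], I[2,5], I[3,4], I[4,5], I[5,5].
HN type (ℓ=6): μ^(1)=3; μ^(2)=3/2; μ^(3)=0; μ^(4)=-5/3; μ^(5)=-2; μ^(6)=-3

((0, 0, 0, 1, 0); (0, 0, 0, 3, 3); (0, 0, 0, 0, 1); (1, 1, 1, 0, 0); (0, 0, 2, 0, 0); (0, 1, 0, 0, 0))


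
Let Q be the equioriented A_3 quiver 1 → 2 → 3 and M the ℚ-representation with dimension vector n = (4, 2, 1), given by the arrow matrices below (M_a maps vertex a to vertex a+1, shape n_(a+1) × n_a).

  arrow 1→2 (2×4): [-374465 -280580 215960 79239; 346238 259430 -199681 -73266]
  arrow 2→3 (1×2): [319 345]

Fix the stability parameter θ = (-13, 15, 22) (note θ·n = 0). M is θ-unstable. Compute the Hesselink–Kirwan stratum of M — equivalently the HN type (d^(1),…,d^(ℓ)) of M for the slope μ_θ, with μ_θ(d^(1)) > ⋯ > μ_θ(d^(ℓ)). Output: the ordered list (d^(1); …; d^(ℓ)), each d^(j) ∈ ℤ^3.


Via rank(M_{q-1}∘⋯∘M_p): M ≅ I[1,1]^2, I[1,2], I[1,3].
μ_θ-semistable layers: μ^(1)=22; μ^(2)=15; μ^(3)=-13

((0, 0, 1); (0, 2, 0); (4, 0, 0))


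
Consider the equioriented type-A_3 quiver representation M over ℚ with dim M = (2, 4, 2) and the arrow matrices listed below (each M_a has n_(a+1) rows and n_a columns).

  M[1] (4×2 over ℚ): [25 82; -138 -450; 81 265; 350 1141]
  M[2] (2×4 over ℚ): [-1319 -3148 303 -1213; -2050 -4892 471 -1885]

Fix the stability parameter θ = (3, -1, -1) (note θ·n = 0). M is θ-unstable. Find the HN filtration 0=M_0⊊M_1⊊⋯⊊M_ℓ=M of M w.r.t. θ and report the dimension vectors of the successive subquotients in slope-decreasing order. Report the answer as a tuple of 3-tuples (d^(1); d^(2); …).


Interval decomposition of M: I[1,3]^2, I[2,2]^2.
HN type (ℓ=2): μ^(1)=1/3; μ^(2)=-1

((2, 2, 2); (0, 2, 0))


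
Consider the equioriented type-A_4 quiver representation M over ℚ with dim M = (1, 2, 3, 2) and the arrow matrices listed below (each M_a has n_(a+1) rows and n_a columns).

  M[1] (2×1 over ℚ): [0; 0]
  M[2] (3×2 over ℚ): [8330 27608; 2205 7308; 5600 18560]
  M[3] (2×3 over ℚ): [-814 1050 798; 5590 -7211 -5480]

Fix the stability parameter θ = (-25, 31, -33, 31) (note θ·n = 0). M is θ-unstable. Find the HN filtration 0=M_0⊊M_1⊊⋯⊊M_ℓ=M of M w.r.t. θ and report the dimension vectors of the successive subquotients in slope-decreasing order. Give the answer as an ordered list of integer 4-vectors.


Barcode: M ≅ I[1,1], I[2,2], I[2,4], I[3,3], I[3,4]. HN layers by μ_θ (4 steps, strictly decreasing):
  μ^(1)=31; μ^(2)=-1; μ^(3)=-25; μ^(4)=-33

((0, 1, 0, 2); (0, 1, 1, 0); (1, 0, 0, 0); (0, 0, 2, 0))


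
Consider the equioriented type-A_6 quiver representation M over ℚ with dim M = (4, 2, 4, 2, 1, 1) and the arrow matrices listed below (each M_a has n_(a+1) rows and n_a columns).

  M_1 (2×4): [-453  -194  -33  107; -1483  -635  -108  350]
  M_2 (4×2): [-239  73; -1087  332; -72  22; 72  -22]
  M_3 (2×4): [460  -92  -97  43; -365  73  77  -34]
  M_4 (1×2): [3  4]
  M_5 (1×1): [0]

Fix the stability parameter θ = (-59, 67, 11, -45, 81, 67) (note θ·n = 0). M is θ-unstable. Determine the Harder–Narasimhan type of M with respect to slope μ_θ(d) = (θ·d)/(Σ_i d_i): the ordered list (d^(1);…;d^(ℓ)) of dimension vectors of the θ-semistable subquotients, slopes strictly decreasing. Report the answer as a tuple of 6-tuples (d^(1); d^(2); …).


Interval decomposition of M: I[1,1]^2, I[1,3], I[1,4], I[3,3], I[3,5], I[6,6].
HN type (ℓ=6): μ^(1)=81; μ^(2)=67; μ^(3)=39; μ^(4)=11; μ^(5)=-17; μ^(6)=-59

((0, 0, 0, 0, 1, 0); (0, 0, 0, 0, 0, 1); (0, 1, 1, 0, 0, 0); (0, 1, 2, 1, 0, 0); (0, 0, 1, 1, 0, 0); (4, 0, 0, 0, 0, 0))


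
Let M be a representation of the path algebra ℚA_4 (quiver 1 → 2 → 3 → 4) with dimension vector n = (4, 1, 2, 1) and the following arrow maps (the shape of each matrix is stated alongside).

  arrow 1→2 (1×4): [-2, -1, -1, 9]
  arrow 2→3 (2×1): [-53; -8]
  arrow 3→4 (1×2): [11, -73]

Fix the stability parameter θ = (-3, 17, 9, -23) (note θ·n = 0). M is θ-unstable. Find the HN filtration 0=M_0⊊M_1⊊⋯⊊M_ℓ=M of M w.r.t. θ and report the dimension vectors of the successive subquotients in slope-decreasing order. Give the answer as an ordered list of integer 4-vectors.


Barcode: M ≅ I[1,1]^3, I[1,4], I[3,3]. HN layers by μ_θ (3 steps, strictly decreasing):
  μ^(1)=9; μ^(2)=1; μ^(3)=-3

((0, 0, 1, 0); (0, 1, 1, 1); (4, 0, 0, 0))


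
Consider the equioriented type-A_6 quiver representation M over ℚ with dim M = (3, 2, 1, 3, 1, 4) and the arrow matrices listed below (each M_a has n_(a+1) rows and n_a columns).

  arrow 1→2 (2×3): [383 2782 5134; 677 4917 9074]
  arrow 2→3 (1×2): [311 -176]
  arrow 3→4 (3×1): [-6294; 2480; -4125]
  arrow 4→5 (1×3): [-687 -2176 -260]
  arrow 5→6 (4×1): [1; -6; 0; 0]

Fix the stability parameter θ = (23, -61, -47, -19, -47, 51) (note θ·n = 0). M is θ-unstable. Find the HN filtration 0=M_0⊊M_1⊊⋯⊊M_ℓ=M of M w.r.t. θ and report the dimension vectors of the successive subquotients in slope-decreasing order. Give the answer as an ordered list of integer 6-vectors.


Interval decomposition of M: I[1,1], I[1,2], I[1,6], I[4,4]^2, I[6,6]^3.
HN type (ℓ=4): μ^(1)=51; μ^(2)=23; μ^(3)=-19; μ^(4)=-151/5

((0, 0, 0, 0, 0, 4); (1, 0, 0, 0, 0, 0); (1, 1, 0, 2, 0, 0); (1, 1, 1, 1, 1, 0))
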